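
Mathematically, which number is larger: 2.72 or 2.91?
2.91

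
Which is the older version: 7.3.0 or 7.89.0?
7.3.0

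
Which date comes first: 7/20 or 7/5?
7/5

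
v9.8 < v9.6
False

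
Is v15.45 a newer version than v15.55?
No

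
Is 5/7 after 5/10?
No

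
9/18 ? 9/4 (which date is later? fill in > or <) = >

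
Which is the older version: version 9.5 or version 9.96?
version 9.5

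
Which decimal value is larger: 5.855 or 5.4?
5.855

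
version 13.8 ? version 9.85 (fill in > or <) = >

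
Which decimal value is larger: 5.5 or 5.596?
5.596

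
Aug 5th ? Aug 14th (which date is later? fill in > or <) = <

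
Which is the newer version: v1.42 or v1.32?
v1.42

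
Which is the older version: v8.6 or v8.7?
v8.6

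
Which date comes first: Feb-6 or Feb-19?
Feb-6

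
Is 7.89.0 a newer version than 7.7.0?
Yes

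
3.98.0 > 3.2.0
True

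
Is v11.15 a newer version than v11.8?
Yes. Version numbers are compared segment by segment as integers, not as decimals: minor version 15 > 8, so v11.15 > v11.8 (even though the decimal 11.15 < 11.8).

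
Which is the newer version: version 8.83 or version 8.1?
version 8.83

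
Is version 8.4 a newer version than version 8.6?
No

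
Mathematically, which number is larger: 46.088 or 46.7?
46.7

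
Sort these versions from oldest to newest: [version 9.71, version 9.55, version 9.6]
[version 9.6, version 9.55, version 9.71]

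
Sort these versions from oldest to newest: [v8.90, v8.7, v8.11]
[v8.7, v8.11, v8.90]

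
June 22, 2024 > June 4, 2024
True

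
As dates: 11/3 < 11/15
True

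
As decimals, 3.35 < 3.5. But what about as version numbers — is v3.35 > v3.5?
True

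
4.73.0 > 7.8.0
False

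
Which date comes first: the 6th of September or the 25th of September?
the 6th of September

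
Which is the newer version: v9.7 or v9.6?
v9.7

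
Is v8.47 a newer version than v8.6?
Yes. Version numbers are compared segment by segment as integers, not as decimals: minor version 47 > 6, so v8.47 > v8.6 (even though the decimal 8.47 < 8.6).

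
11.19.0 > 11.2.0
True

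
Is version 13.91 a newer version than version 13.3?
Yes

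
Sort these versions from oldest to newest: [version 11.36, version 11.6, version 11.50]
[version 11.6, version 11.36, version 11.50]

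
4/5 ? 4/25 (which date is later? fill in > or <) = <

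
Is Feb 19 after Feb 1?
Yes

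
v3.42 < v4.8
True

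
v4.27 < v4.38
True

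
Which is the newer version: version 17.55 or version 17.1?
version 17.55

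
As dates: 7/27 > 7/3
True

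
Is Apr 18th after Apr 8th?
Yes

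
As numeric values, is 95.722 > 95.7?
True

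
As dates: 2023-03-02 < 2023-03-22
True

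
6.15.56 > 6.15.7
True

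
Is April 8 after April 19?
No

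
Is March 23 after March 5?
Yes. Day 23 comes after day 5 in March — this is a date comparison, not a decimal one (the decimal 3.23 would be smaller than 3.5).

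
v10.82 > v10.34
True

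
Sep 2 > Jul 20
True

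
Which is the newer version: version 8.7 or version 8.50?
version 8.50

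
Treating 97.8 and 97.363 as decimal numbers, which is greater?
97.8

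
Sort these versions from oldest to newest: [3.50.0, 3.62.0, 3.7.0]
[3.7.0, 3.50.0, 3.62.0]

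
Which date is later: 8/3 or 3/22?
8/3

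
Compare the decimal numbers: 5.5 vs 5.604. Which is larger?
5.604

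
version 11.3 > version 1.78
True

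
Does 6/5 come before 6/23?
Yes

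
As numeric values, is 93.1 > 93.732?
False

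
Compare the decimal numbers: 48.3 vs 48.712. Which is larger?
48.712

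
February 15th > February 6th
True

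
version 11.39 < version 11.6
False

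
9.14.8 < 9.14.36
True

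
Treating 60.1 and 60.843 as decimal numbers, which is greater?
60.843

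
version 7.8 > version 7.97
False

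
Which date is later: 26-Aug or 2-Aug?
26-Aug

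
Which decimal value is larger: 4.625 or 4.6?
4.625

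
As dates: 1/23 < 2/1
True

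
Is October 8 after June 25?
Yes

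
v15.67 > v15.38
True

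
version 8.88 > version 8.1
True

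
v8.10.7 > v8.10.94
False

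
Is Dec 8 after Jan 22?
Yes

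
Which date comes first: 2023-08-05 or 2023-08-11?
2023-08-05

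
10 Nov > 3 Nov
True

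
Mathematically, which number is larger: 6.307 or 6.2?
6.307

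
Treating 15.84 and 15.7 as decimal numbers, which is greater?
15.84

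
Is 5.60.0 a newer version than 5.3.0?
Yes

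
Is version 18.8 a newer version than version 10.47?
Yes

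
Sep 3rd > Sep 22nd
False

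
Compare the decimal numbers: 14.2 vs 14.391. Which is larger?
14.391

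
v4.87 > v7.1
False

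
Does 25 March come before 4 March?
No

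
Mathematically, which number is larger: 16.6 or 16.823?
16.823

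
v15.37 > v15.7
True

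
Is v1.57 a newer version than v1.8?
Yes. Version numbers are compared segment by segment as integers, not as decimals: minor version 57 > 8, so v1.57 > v1.8 (even though the decimal 1.57 < 1.8).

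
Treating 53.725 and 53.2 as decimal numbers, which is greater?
53.725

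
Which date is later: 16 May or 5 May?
16 May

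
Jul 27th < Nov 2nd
True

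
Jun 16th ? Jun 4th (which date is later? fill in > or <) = >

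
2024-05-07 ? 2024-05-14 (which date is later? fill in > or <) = <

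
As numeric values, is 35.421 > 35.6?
False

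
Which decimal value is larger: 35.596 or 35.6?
35.6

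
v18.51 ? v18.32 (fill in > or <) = >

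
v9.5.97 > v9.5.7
True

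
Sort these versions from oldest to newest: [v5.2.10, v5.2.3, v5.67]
[v5.2.3, v5.2.10, v5.67]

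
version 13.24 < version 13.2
False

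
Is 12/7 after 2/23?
Yes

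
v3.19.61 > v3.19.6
True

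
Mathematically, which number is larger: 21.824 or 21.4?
21.824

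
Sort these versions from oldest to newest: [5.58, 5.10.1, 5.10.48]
[5.10.1, 5.10.48, 5.58]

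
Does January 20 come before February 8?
Yes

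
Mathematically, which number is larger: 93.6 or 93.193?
93.6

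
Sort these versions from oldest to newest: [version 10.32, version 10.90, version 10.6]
[version 10.6, version 10.32, version 10.90]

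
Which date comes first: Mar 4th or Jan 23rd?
Jan 23rd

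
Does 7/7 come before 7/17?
Yes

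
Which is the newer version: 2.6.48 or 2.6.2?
2.6.48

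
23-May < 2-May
False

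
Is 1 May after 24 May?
No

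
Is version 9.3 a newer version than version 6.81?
Yes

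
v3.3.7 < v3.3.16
True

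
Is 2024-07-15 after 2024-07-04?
Yes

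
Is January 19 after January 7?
Yes. Day 19 comes after day 7 in January — this is a date comparison, not a decimal one (the decimal 1.19 would be smaller than 1.7).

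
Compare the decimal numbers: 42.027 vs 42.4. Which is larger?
42.4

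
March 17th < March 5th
False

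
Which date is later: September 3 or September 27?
September 27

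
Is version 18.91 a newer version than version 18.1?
Yes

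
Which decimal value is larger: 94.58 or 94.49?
94.58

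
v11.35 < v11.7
False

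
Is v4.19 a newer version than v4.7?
Yes. Version numbers are compared segment by segment as integers, not as decimals: minor version 19 > 7, so v4.19 > v4.7 (even though the decimal 4.19 < 4.7).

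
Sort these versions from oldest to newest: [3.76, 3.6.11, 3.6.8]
[3.6.8, 3.6.11, 3.76]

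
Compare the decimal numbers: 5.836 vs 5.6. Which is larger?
5.836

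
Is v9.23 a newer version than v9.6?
Yes. Version numbers are compared segment by segment as integers, not as decimals: minor version 23 > 6, so v9.23 > v9.6 (even though the decimal 9.23 < 9.6).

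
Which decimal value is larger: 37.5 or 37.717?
37.717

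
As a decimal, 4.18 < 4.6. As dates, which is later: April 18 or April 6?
April 18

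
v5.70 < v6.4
True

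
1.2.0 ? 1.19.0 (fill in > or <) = <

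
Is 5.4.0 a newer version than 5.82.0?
No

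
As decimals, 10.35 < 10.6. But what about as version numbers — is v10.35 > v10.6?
True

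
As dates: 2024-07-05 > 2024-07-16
False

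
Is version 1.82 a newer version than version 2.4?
No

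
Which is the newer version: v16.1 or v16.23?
v16.23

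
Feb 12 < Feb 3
False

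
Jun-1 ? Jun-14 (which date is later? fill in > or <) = <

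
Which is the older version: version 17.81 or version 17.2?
version 17.2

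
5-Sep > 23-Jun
True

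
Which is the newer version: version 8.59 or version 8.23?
version 8.59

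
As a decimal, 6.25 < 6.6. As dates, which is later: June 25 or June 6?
June 25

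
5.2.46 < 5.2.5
False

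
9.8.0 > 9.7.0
True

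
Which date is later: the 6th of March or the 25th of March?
the 25th of March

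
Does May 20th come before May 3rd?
No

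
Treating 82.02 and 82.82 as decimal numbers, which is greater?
82.82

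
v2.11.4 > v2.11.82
False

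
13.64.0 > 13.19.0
True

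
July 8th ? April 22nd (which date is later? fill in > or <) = >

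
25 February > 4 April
False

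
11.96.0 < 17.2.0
True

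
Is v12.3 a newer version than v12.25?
No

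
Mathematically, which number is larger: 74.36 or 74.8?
74.8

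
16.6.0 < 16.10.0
True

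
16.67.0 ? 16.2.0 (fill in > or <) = >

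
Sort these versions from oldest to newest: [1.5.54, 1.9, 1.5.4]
[1.5.4, 1.5.54, 1.9]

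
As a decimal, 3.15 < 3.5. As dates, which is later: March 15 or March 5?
March 15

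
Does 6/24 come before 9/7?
Yes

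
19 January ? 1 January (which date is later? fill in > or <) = >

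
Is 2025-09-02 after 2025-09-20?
No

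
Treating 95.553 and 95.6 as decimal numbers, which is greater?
95.6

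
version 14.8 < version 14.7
False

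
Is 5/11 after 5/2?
Yes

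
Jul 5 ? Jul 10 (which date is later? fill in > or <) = <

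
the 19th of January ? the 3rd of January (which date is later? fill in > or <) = >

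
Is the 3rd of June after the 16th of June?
No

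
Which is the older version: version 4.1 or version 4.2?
version 4.1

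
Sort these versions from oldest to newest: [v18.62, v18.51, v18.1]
[v18.1, v18.51, v18.62]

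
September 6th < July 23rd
False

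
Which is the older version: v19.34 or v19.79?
v19.34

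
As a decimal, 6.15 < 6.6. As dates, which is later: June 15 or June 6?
June 15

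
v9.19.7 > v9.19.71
False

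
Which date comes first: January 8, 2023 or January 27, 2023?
January 8, 2023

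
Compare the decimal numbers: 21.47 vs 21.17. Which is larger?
21.47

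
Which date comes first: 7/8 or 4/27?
4/27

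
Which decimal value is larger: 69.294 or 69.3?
69.3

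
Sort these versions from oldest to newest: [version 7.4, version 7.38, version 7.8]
[version 7.4, version 7.8, version 7.38]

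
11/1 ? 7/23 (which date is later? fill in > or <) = >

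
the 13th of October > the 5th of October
True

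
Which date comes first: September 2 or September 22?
September 2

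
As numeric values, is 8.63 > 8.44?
True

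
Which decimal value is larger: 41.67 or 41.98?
41.98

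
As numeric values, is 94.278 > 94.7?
False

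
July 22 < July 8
False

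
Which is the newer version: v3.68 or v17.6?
v17.6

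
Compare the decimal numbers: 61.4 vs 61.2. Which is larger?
61.4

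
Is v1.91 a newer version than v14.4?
No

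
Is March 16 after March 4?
Yes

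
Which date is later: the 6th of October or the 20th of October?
the 20th of October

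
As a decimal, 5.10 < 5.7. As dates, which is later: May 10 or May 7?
May 10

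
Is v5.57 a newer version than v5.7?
Yes. Version numbers are compared segment by segment as integers, not as decimals: minor version 57 > 7, so v5.57 > v5.7 (even though the decimal 5.57 < 5.7).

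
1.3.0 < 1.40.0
True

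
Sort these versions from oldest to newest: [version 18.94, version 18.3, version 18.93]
[version 18.3, version 18.93, version 18.94]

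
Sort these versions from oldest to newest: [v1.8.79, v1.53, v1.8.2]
[v1.8.2, v1.8.79, v1.53]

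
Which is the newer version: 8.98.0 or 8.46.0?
8.98.0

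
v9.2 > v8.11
True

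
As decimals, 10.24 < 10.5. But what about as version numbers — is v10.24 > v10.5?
True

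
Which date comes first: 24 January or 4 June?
24 January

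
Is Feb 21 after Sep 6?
No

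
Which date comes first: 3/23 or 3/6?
3/6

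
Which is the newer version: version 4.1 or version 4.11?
version 4.11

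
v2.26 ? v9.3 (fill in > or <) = <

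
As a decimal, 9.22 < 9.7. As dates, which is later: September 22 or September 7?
September 22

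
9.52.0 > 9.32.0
True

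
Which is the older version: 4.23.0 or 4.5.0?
4.5.0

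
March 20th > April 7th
False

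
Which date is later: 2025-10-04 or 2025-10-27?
2025-10-27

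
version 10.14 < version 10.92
True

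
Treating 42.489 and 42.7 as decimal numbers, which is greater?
42.7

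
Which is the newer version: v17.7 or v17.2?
v17.7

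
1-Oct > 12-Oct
False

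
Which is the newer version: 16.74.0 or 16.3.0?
16.74.0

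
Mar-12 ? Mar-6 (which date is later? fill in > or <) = >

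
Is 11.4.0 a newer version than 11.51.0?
No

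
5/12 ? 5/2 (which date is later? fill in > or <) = >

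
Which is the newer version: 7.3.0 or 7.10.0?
7.10.0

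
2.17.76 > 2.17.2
True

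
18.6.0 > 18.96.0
False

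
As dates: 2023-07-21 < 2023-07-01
False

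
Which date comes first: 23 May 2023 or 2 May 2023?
2 May 2023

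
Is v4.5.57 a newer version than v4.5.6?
Yes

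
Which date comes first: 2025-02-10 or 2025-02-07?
2025-02-07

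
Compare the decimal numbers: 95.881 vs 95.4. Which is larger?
95.881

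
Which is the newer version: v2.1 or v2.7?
v2.7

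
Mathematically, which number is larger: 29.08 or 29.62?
29.62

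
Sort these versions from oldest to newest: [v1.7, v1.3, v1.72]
[v1.3, v1.7, v1.72]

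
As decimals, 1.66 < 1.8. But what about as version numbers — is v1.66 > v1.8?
True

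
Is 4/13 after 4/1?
Yes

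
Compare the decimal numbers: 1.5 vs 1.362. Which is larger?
1.5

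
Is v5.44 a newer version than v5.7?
Yes. Version numbers are compared segment by segment as integers, not as decimals: minor version 44 > 7, so v5.44 > v5.7 (even though the decimal 5.44 < 5.7).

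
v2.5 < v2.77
True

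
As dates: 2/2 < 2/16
True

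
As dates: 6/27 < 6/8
False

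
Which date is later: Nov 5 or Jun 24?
Nov 5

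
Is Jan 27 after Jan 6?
Yes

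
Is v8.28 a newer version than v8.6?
Yes. Version numbers are compared segment by segment as integers, not as decimals: minor version 28 > 6, so v8.28 > v8.6 (even though the decimal 8.28 < 8.6).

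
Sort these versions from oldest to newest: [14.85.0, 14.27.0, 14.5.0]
[14.5.0, 14.27.0, 14.85.0]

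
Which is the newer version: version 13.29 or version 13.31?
version 13.31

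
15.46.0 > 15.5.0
True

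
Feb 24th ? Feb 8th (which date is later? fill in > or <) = >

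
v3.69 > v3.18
True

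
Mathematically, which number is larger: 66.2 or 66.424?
66.424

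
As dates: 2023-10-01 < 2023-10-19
True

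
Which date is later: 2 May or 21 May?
21 May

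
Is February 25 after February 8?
Yes. Day 25 comes after day 8 in February — this is a date comparison, not a decimal one (the decimal 2.25 would be smaller than 2.8).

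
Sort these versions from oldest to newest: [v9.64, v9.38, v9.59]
[v9.38, v9.59, v9.64]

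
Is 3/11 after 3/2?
Yes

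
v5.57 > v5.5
True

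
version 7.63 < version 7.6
False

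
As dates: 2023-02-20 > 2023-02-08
True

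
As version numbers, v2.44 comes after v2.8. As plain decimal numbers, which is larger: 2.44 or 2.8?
2.8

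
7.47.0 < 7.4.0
False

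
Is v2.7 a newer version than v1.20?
Yes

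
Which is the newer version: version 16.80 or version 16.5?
version 16.80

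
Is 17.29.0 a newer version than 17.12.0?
Yes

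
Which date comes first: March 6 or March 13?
March 6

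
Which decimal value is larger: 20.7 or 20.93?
20.93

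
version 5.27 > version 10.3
False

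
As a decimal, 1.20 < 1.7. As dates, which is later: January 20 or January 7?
January 20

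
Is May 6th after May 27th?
No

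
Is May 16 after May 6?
Yes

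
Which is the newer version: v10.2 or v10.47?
v10.47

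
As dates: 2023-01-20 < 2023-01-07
False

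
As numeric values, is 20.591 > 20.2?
True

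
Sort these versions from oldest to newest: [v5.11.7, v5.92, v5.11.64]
[v5.11.7, v5.11.64, v5.92]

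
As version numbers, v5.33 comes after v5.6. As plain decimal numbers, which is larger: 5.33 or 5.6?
5.6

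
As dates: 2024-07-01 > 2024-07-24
False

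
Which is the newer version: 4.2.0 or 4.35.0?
4.35.0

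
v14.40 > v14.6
True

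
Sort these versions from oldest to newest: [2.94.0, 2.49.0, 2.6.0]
[2.6.0, 2.49.0, 2.94.0]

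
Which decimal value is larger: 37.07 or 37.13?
37.13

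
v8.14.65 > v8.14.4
True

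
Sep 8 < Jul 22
False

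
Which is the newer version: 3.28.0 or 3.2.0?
3.28.0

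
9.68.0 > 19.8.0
False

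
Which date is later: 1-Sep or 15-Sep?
15-Sep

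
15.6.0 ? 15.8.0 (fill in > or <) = <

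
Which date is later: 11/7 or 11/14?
11/14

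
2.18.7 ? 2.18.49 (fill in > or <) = <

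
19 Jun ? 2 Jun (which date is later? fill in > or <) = >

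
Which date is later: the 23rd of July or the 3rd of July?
the 23rd of July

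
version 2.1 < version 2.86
True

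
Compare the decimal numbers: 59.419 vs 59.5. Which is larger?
59.5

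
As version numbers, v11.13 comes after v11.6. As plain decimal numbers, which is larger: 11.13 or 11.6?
11.6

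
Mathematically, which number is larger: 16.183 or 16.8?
16.8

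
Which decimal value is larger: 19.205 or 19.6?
19.6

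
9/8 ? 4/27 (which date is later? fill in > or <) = >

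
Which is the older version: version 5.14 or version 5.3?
version 5.3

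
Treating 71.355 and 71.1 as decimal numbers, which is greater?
71.355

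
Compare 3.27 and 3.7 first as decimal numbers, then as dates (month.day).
As decimals: 3.27 < 3.7. As dates: 3/27 is later than 3/7 (day 27 > day 7).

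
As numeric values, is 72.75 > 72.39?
True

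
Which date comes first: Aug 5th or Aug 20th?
Aug 5th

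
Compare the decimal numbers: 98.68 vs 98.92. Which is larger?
98.92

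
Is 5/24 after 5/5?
Yes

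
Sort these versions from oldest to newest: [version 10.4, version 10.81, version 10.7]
[version 10.4, version 10.7, version 10.81]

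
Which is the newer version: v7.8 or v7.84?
v7.84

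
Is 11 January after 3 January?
Yes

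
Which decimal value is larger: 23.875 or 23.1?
23.875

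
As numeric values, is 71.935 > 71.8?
True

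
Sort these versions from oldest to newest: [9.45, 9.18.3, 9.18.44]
[9.18.3, 9.18.44, 9.45]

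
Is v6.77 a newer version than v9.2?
No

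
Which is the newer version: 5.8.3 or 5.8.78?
5.8.78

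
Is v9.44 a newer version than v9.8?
Yes. Version numbers are compared segment by segment as integers, not as decimals: minor version 44 > 8, so v9.44 > v9.8 (even though the decimal 9.44 < 9.8).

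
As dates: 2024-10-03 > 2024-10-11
False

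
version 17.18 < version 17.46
True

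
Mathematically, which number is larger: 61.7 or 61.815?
61.815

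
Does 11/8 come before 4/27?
No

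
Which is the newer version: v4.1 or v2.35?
v4.1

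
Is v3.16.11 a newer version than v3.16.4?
Yes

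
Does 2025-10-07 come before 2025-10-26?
Yes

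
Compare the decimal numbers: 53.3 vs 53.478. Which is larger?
53.478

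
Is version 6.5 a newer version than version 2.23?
Yes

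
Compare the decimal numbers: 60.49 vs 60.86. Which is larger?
60.86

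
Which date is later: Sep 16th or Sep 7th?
Sep 16th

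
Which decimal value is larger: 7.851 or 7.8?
7.851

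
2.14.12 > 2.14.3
True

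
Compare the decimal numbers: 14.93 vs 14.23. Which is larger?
14.93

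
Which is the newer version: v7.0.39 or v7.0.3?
v7.0.39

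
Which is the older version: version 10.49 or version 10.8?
version 10.8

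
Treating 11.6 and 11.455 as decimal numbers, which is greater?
11.6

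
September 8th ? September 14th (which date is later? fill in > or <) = <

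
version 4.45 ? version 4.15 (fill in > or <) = >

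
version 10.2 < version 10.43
True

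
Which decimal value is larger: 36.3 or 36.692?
36.692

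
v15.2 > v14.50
True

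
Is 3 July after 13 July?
No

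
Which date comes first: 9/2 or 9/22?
9/2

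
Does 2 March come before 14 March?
Yes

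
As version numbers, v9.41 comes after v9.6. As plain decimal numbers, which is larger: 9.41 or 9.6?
9.6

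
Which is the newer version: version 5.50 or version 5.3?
version 5.50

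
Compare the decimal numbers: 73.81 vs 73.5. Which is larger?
73.81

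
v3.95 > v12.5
False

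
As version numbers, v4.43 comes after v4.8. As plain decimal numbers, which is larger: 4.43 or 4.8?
4.8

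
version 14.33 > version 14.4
True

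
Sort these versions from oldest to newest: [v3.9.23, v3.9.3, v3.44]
[v3.9.3, v3.9.23, v3.44]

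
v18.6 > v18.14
False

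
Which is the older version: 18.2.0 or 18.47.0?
18.2.0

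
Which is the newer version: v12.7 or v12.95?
v12.95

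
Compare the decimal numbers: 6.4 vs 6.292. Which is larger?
6.4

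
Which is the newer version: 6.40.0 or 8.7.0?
8.7.0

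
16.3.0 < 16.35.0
True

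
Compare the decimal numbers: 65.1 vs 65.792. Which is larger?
65.792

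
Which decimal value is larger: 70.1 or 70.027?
70.1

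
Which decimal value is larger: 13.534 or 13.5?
13.534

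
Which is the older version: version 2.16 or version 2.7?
version 2.7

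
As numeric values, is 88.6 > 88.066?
True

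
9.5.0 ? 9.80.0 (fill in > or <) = <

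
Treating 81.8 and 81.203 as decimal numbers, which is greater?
81.8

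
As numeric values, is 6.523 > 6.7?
False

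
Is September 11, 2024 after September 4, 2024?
Yes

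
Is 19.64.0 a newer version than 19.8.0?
Yes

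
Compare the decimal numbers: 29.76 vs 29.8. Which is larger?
29.8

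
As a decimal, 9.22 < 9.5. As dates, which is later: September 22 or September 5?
September 22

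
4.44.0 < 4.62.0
True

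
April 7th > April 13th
False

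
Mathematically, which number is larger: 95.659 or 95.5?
95.659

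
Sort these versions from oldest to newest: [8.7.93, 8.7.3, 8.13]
[8.7.3, 8.7.93, 8.13]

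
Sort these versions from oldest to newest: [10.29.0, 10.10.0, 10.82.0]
[10.10.0, 10.29.0, 10.82.0]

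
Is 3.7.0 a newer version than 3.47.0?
No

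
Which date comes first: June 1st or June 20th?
June 1st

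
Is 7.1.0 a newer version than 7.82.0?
No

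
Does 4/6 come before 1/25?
No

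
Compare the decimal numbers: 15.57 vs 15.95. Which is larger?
15.95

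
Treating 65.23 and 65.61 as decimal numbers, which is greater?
65.61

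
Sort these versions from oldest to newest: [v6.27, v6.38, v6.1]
[v6.1, v6.27, v6.38]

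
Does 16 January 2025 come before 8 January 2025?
No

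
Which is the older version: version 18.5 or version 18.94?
version 18.5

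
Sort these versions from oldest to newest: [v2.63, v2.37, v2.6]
[v2.6, v2.37, v2.63]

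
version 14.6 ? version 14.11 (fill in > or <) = <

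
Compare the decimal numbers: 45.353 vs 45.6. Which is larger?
45.6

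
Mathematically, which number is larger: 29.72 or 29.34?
29.72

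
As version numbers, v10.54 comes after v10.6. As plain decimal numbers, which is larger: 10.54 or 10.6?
10.6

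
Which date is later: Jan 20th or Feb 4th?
Feb 4th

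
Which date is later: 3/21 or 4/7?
4/7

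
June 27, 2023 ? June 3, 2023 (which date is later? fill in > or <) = >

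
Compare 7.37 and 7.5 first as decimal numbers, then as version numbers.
As decimals: 7.37 < 7.5. As versions: v7.37 > v7.5 (minor version 37 > 5).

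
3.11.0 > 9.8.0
False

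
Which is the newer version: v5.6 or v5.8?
v5.8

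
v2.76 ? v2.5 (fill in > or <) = >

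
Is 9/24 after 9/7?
Yes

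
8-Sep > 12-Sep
False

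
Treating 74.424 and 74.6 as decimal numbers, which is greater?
74.6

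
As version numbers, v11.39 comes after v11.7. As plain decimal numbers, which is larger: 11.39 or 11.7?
11.7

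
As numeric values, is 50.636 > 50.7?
False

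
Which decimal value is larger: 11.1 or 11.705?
11.705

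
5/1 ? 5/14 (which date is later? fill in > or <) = <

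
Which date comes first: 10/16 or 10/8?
10/8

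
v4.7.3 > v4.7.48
False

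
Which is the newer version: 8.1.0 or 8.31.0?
8.31.0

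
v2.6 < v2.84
True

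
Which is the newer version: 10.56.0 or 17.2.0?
17.2.0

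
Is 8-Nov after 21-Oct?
Yes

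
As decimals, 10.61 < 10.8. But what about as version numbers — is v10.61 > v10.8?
True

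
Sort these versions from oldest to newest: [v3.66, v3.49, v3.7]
[v3.7, v3.49, v3.66]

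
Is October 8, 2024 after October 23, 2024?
No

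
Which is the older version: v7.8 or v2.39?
v2.39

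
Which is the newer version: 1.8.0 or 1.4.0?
1.8.0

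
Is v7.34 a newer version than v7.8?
Yes. Version numbers are compared segment by segment as integers, not as decimals: minor version 34 > 8, so v7.34 > v7.8 (even though the decimal 7.34 < 7.8).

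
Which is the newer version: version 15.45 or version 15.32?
version 15.45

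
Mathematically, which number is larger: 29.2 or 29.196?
29.2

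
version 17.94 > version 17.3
True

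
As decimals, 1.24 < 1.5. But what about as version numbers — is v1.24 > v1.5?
True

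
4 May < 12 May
True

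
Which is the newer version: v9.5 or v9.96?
v9.96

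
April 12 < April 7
False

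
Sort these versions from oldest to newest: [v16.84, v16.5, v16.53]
[v16.5, v16.53, v16.84]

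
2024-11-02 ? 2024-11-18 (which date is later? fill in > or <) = <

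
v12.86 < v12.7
False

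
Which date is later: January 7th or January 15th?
January 15th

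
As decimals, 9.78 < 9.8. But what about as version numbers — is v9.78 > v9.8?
True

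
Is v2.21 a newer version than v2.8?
Yes. Version numbers are compared segment by segment as integers, not as decimals: minor version 21 > 8, so v2.21 > v2.8 (even though the decimal 2.21 < 2.8).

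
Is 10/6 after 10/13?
No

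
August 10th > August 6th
True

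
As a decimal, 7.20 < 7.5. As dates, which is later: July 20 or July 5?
July 20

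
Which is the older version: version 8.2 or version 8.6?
version 8.2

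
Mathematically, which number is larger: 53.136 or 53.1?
53.136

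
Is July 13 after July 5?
Yes. Day 13 comes after day 5 in July — this is a date comparison, not a decimal one (the decimal 7.13 would be smaller than 7.5).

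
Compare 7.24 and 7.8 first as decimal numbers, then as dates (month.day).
As decimals: 7.24 < 7.8. As dates: 7/24 is later than 7/8 (day 24 > day 8).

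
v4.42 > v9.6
False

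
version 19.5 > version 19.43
False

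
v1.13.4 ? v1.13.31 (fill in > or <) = <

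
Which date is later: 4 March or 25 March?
25 March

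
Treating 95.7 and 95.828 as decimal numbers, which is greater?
95.828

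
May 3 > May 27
False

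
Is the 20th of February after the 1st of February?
Yes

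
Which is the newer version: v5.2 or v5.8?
v5.8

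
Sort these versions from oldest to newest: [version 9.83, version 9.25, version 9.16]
[version 9.16, version 9.25, version 9.83]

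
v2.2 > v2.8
False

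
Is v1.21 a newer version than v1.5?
Yes. Version numbers are compared segment by segment as integers, not as decimals: minor version 21 > 5, so v1.21 > v1.5 (even though the decimal 1.21 < 1.5).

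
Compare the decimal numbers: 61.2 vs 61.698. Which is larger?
61.698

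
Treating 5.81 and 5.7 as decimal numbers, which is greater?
5.81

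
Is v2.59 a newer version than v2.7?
Yes. Version numbers are compared segment by segment as integers, not as decimals: minor version 59 > 7, so v2.59 > v2.7 (even though the decimal 2.59 < 2.7).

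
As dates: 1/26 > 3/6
False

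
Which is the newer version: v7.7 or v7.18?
v7.18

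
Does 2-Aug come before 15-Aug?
Yes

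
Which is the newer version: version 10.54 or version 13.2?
version 13.2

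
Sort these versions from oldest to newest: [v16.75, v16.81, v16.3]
[v16.3, v16.75, v16.81]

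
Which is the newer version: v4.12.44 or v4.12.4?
v4.12.44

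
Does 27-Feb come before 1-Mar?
Yes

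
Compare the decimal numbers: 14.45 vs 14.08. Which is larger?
14.45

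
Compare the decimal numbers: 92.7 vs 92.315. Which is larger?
92.7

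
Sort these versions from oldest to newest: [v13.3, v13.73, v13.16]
[v13.3, v13.16, v13.73]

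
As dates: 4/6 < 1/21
False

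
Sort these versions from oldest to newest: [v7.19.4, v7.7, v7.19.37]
[v7.7, v7.19.4, v7.19.37]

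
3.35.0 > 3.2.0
True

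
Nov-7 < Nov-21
True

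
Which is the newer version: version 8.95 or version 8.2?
version 8.95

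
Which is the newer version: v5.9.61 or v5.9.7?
v5.9.61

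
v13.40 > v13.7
True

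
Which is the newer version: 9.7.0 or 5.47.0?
9.7.0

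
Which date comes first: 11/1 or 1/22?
1/22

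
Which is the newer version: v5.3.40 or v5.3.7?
v5.3.40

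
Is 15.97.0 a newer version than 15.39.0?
Yes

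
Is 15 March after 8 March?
Yes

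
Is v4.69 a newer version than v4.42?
Yes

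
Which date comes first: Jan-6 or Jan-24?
Jan-6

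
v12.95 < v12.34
False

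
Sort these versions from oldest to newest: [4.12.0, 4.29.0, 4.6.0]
[4.6.0, 4.12.0, 4.29.0]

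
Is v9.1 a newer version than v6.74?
Yes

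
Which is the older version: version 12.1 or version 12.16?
version 12.1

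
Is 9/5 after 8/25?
Yes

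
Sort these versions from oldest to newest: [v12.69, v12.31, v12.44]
[v12.31, v12.44, v12.69]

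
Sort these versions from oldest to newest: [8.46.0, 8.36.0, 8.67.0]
[8.36.0, 8.46.0, 8.67.0]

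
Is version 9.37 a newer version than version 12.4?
No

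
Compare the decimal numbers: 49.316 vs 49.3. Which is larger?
49.316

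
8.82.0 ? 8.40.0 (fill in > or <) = >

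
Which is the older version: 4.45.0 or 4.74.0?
4.45.0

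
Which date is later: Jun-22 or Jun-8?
Jun-22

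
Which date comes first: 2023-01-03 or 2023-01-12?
2023-01-03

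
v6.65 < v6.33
False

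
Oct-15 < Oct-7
False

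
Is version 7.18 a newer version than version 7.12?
Yes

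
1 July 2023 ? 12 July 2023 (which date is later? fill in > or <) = <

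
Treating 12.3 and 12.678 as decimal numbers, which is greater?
12.678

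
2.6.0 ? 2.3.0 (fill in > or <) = >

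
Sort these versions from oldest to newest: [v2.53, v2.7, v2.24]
[v2.7, v2.24, v2.53]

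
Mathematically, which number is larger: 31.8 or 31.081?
31.8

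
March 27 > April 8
False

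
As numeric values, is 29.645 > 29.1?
True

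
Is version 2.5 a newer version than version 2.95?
No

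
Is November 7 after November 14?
No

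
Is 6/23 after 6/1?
Yes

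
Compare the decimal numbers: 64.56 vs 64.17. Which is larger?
64.56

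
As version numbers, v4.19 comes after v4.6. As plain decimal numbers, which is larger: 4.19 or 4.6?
4.6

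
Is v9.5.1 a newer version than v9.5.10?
No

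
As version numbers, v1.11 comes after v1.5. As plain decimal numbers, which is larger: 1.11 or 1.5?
1.5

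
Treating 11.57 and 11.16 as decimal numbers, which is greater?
11.57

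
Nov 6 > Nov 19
False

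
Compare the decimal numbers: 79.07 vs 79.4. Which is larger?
79.4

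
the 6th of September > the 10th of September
False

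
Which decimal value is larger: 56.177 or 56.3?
56.3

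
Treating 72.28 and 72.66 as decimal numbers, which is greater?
72.66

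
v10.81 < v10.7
False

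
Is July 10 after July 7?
Yes. Day 10 comes after day 7 in July — this is a date comparison, not a decimal one (the decimal 7.10 would be smaller than 7.7).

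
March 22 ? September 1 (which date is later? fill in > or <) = <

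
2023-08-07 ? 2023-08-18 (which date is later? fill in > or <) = <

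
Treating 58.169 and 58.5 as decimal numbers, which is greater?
58.5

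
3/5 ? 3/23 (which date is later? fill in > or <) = <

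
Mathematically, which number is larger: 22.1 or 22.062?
22.1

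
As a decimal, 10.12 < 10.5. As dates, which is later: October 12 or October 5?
October 12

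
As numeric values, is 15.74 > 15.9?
False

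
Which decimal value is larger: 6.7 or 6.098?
6.7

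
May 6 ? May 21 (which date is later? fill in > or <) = <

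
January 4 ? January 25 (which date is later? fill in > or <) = <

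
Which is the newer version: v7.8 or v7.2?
v7.8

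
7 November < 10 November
True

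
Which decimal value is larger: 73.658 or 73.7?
73.7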